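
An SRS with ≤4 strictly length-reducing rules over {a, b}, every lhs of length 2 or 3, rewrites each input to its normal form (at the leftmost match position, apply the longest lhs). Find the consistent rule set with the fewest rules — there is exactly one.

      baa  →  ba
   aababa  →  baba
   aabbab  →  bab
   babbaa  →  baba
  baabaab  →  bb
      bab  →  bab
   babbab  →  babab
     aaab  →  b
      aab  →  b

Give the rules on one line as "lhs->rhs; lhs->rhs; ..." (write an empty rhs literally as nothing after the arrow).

  | baa => ba
  | aababa => baba
  | aabbab => bbab => bab
  | babbaa => babaa => baba

aa->a; aab->b; bba->ba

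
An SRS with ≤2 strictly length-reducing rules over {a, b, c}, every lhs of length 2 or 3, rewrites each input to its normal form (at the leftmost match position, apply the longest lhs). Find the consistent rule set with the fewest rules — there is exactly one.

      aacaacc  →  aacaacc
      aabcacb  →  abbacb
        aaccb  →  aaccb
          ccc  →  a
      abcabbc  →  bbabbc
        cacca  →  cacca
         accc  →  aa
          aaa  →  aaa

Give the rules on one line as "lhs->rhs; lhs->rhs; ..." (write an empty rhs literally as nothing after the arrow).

  | aacaacc
  | aabcacb => abbacb
  | aaccb
  | ccc => a

abc->bb; ccc->a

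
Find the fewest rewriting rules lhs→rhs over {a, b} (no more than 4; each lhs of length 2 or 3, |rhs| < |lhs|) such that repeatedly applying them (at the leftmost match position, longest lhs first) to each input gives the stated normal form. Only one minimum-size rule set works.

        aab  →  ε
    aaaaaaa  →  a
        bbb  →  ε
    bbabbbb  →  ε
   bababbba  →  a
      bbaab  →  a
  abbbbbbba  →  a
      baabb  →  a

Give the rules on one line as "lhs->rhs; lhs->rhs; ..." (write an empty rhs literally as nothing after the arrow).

  | aab => ab => ε
  | aaaaaaa => baaaa => bba => aa => a
  | bbb => ab => ε
  | bbabbbb => aabbbb => abbbb => bbb => ab => ε

aa->a; aaa->b; ab->; bb->a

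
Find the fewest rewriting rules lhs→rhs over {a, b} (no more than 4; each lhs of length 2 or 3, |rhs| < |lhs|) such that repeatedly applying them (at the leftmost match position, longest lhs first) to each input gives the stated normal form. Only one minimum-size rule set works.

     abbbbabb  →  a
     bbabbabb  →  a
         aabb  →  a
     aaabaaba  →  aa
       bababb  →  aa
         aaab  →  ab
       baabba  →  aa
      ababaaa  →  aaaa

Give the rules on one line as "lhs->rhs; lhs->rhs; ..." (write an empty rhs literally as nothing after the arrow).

aab->b; ba->a; bab->; bb->a

  | abbbbabb => aabbabb => bbabb => aabb => bb => a
  | bbabbabb => aabbabb => bbabb => aabb => bb => a
  | aabb => bb => a
  | aaabaaba => abaaba => aaaba => aba => aa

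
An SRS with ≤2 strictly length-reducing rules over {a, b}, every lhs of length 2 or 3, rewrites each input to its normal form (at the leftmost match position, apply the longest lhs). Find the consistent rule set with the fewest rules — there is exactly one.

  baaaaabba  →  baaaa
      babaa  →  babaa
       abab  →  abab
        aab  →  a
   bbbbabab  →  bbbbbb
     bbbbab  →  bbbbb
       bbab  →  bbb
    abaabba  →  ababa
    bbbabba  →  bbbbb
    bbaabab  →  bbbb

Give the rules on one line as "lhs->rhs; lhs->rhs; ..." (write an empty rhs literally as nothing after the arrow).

aab->a; bba->bb

  | baaaaabba => baaaaba => baaaa
  | babaa
  | abab
  | aab => a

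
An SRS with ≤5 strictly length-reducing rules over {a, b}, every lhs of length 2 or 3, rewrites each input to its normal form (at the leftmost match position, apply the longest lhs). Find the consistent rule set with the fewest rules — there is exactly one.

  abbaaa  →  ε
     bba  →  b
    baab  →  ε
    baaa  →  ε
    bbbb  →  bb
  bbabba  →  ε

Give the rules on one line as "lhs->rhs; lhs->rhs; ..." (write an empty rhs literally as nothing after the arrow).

aa->; ab->; ba->; bbb->b

  | abbaaa => baaa => aa => ε
  | bba => b
  | baab => ab => ε
  | baaa => aa => ε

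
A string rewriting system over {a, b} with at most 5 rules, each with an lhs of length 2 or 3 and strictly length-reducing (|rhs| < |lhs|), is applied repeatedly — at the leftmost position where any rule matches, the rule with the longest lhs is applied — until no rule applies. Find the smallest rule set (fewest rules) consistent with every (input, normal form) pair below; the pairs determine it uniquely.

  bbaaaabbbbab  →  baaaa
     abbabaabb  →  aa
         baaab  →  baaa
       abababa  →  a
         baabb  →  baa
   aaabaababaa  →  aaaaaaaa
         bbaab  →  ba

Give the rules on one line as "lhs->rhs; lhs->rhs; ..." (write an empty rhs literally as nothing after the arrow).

aab->aa; ab->a; aba->a; bba->b

  | bbaaaabbbbab => baaabbbbab => baaabbbab => baaabbab => baaabab => baaaab => baaaa
  | abbabaabb => ababaabb => abaabb => aabb => aab => aa
  | baaab => baaa
  | abababa => ababa => aba => a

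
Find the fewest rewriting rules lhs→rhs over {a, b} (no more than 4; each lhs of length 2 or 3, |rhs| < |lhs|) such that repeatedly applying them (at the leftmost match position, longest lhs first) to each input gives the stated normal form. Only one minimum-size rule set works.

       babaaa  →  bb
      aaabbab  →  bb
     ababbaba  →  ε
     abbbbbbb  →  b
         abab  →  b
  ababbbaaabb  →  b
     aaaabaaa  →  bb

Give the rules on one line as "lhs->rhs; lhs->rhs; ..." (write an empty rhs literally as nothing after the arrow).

  | babaaa => bbaaa => bbab => bb
  | aaabbab => abbbab => bbab => bb
  | ababbaba => babbaba => bbaba => bbba => aaa => ab => ε
  | abbbbbbb => bbbbbb => aabbb => abb => b

aaa->ab; ab->; aba->ba; bbb->aa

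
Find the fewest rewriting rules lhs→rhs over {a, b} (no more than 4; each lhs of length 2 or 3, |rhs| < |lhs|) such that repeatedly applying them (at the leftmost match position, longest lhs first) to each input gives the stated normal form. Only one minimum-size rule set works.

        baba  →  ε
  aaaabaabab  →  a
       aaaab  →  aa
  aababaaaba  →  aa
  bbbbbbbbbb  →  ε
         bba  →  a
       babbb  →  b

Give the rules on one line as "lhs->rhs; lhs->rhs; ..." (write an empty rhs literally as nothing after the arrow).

  | baba => ba => ε
  | aaaabaabab => aaaabab => aaab => a
  | aaaab => aa
  | aababaaaba => abaaaba => aaaba => aa

aab->; ba->; bb->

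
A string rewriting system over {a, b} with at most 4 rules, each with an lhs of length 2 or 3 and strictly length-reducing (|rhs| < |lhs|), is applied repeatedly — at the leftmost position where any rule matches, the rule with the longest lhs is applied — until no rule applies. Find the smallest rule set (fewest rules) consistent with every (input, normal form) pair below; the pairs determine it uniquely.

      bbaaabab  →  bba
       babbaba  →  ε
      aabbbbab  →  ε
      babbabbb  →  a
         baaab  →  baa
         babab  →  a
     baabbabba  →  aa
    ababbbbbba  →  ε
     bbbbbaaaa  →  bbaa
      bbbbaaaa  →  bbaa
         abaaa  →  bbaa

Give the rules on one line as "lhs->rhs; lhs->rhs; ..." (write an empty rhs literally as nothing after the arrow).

  | bbaaabab => bbaabbb => bbaabb => bbaab => bba
  | babbaba => bababa => bbbba => aaba => abb => ab => ε
  | aabbbbab => aabbbab => aabbab => aabab => abbb => abb => ab => ε
  | babbabbb => bababbb => bbbbbb => aabbb => aabb => aab => a

ab->; aba->bb; abb->ab; bbb->aa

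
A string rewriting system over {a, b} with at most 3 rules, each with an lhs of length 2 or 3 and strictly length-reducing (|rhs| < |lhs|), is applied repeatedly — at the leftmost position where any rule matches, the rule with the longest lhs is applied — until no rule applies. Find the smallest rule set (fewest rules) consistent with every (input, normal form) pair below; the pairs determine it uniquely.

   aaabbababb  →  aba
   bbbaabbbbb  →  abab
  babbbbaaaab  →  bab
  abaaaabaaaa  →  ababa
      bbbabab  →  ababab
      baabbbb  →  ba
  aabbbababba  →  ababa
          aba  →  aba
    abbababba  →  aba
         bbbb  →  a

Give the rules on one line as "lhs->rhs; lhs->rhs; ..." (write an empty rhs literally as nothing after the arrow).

  | aaabbababb => aabbababb => abbababb => aaababb => aababb => ababb => abaa => aba
  | bbbaabbbbb => abaabbbbb => ababbbbb => abaabbb => ababbb => abaab => abab
  | babbbbaaaab => baabbaaaab => babbaaaab => baaaaaab => baaaaab => baaaab => baaab => baab => bab
  | abaaaabaaaa => abaaabaaaa => abaabaaaa => ababaaaa => ababaaa => ababaa => ababa

aa->a; bb->a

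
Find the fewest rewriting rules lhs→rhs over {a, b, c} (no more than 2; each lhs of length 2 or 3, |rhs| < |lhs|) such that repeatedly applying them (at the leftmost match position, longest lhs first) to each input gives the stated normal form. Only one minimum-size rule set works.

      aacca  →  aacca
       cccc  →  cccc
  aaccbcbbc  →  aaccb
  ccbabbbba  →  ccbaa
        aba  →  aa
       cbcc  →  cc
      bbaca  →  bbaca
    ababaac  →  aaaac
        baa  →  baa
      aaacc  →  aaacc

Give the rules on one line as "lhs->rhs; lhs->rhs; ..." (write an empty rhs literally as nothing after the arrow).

  | aacca
  | cccc
  | aaccbcbbc => aaccbbc => aaccb
  | ccbabbbba => ccbabbba => ccbabba => ccbaba => ccbaa

ab->a; bc->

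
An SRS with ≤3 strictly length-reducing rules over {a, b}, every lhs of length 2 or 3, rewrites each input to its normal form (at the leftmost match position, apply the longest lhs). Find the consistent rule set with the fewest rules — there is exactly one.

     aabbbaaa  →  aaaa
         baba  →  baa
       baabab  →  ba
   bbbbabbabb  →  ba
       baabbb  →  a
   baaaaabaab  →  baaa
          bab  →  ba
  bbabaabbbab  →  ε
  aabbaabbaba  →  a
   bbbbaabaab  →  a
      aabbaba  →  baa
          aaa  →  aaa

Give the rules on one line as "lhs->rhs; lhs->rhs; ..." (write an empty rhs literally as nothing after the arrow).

  | aabbbaaa => bbaaa => aaaa
  | baba => baa
  | baabab => bab => ba
  | bbbbabbabb => abbabbabb => ababbabb => aabbabb => babb => bab => ba

aab->; ab->a; bb->a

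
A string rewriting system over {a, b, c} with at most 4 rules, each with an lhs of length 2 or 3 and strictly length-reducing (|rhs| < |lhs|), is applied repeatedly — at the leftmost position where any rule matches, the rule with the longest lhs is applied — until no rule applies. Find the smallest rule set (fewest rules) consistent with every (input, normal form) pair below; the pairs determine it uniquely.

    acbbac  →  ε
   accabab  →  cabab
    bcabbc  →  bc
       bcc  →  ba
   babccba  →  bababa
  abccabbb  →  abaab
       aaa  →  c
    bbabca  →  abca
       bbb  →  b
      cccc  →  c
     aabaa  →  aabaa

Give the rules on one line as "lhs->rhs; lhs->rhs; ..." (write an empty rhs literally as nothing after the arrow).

  | acbbac => bbac => ac => ε
  | accabab => cabab
  | bcabbc => bcac => bc
  | bcc => ba

aaa->c; ac->; bb->; cc->a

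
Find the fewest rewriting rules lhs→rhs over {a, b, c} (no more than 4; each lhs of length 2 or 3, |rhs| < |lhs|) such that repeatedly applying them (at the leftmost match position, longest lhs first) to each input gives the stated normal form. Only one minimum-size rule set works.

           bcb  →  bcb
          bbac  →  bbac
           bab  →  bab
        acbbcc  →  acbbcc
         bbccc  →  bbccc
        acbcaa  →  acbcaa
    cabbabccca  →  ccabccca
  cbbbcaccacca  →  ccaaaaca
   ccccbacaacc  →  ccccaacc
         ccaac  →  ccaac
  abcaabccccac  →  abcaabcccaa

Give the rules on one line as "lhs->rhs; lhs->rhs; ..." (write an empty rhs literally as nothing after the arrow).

abb->c; bbb->c; cac->aa; cba->

  | bcb
  | bbac
  | bab
  | acbbcc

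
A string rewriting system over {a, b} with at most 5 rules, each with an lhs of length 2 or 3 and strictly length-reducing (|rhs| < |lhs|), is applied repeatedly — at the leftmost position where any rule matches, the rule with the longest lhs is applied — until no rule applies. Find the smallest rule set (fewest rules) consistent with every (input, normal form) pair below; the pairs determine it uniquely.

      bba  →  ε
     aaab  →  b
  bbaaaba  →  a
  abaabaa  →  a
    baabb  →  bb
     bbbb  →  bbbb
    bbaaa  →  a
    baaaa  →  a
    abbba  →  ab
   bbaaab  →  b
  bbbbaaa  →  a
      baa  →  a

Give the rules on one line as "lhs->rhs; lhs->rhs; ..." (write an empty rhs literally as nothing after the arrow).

aa->a; aab->b; ba->a; bba->

  | bba => ε
  | aaab => aab => b
  | bbaaaba => aaba => ba => a
  | abaabaa => aaabaa => aabaa => baa => aa => a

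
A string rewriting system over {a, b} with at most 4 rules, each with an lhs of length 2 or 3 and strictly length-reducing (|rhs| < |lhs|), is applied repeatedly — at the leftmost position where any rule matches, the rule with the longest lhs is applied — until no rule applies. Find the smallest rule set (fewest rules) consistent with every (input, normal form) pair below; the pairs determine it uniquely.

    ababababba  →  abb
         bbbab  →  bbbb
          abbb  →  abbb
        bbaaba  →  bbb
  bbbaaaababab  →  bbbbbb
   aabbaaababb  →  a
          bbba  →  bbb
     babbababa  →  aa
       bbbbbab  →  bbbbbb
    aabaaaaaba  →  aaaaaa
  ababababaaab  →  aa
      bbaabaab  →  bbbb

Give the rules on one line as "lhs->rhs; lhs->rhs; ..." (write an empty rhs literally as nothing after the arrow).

  | ababababba => abababba => ababba => abba => abb
  | bbbab => bbbb
  | abbb
  | bbaaba => bbaba => bbba => bbb

aab->a; aba->a; bab->aa; bba->bb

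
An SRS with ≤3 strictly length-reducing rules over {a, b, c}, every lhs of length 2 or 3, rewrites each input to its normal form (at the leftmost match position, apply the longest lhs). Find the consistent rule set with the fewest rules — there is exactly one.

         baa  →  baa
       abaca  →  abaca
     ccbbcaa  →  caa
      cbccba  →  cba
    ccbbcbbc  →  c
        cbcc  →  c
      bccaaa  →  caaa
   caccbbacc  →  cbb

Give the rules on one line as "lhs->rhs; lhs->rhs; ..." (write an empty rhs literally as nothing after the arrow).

acc->; bc->c; cc->c

  | baa
  | abaca
  | ccbbcaa => cbbcaa => cbcaa => ccaa => caa
  | cbccba => cccba => ccba => cba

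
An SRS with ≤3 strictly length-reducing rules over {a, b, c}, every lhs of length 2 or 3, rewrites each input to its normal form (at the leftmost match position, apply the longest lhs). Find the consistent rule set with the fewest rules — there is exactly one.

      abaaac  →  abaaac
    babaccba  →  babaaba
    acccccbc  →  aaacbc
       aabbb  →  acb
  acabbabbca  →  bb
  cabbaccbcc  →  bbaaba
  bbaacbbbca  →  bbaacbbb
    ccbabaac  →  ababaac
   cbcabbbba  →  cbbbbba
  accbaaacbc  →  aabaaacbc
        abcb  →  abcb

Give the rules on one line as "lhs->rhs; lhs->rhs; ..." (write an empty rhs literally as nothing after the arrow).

abb->c; ca->; cc->a

  | abaaac
  | babaccba => babaaba
  | acccccbc => aacccbc => aaacbc
  | aabbb => acb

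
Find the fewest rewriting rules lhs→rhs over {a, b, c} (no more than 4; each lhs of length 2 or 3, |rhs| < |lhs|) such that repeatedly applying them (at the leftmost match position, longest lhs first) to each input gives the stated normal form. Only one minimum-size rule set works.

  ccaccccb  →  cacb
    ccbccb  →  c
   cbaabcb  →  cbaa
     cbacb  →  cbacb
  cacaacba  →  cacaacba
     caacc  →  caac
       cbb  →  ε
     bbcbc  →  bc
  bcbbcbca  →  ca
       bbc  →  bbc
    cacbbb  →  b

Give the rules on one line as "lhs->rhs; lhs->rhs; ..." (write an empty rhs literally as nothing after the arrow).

bcb->; cab->b; cbb->; cc->c

  | ccaccccb => caccccb => cacccb => caccb => cacb
  | ccbccb => cbccb => cbcb => c
  | cbaabcb => cbaa
  | cbacb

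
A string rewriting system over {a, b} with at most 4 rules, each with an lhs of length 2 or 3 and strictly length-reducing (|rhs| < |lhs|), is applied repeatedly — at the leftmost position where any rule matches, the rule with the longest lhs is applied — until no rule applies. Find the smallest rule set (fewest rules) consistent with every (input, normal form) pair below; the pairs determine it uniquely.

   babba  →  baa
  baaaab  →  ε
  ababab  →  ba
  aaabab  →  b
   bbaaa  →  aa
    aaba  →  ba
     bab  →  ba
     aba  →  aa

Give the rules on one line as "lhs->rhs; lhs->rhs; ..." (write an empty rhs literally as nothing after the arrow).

aab->b; ab->a; bb->; bba->

  | babba => baba => baa
  | baaaab => baab => bb => ε
  | ababab => aabab => bab => ba
  | aaabab => abab => aab => b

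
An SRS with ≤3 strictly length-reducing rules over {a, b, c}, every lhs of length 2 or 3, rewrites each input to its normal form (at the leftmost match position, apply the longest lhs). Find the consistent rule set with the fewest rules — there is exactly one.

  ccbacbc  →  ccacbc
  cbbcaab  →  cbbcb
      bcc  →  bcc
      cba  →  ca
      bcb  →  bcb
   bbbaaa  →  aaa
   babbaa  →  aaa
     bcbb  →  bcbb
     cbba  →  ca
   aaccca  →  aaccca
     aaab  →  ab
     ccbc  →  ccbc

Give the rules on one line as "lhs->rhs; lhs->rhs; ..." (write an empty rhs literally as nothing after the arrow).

aab->b; ba->a

  | ccbacbc => ccacbc
  | cbbcaab => cbbcb
  | bcc
  | cba => ca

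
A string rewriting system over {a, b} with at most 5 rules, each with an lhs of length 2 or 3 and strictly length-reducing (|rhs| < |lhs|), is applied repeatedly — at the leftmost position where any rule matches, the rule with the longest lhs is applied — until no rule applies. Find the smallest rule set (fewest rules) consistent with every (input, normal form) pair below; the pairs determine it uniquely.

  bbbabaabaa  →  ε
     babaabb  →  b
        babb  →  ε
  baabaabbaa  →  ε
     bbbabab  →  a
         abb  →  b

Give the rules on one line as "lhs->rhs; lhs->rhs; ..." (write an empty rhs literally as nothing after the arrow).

aa->; ab->; ba->; bab->a

  | bbbabaabaa => bbaaabaa => baabaa => abaa => aa => ε
  | babaabb => aaabb => abb => b
  | babb => ab => ε
  | baabaabbaa => abaabbaa => aabbaa => bbaa => ba => ε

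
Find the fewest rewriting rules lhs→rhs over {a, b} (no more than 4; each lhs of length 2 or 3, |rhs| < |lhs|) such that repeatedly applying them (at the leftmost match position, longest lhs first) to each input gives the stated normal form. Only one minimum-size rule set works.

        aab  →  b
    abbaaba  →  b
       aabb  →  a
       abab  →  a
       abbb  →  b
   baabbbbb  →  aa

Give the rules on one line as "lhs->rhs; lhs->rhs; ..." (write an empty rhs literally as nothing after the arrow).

  | aab => b
  | abbaaba => aaaaba => aaba => ba => b
  | aabb => bb => a
  | abab => a

aab->b; ba->b; bab->; bb->a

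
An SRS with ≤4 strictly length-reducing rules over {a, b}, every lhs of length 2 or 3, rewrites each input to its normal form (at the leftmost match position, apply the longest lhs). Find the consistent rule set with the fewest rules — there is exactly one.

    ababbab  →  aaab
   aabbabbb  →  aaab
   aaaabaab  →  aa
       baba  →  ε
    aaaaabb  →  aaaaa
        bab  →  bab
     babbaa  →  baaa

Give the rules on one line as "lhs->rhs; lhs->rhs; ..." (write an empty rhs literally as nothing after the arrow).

  | ababbab => bbbab => aaab
  | aabbabbb => aaabbb => aaab
  | aaaabaab => aaabab => aabb => aa
  | baba => bb => ε

aba->b; abb->a; bb->; bbb->aa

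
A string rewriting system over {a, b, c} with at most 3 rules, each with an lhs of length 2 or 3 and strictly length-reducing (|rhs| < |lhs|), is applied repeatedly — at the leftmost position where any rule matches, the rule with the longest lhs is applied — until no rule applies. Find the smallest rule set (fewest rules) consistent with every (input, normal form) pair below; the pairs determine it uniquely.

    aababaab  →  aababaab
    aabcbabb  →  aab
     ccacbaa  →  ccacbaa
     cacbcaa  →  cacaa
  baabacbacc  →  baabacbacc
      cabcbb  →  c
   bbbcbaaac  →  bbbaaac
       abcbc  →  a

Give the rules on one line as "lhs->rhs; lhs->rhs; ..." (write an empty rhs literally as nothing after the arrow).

abb->; bc->

  | aababaab
  | aabcbabb => aababb => aab
  | ccacbaa
  | cacbcaa => cacaa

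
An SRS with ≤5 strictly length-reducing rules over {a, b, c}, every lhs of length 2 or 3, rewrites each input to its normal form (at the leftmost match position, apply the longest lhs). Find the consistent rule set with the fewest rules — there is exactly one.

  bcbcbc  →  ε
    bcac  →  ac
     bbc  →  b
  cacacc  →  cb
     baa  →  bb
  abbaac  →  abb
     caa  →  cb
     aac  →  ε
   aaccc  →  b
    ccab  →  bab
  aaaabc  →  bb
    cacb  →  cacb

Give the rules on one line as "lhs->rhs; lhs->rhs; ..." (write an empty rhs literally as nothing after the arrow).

aa->b; bc->; cab->a; cc->b

  | bcbcbc => bcbc => bc => ε
  | bcac => ac
  | bbc => b
  | cacacc => cacab => caa => cb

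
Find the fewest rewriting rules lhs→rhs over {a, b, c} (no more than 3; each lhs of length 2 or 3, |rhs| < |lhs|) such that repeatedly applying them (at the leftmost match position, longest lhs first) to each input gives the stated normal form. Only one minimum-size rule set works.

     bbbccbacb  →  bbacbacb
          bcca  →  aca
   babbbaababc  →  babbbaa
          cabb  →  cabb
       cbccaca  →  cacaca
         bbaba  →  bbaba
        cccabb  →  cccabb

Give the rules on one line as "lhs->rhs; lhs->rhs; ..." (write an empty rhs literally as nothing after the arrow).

aab->; bc->a

  | bbbccbacb => bbacbacb
  | bcca => aca
  | babbbaababc => babbbabc => babbbaa
  | cabb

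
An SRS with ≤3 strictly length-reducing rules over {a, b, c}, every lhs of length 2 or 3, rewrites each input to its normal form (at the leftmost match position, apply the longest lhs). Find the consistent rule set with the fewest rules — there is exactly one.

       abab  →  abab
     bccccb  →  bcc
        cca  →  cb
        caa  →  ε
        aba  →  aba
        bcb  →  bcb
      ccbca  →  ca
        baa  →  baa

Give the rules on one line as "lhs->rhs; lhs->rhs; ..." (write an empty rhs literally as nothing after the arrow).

caa->; cca->cb; ccb->

  | abab
  | bccccb => bcc
  | cca => cb
  | caa => ε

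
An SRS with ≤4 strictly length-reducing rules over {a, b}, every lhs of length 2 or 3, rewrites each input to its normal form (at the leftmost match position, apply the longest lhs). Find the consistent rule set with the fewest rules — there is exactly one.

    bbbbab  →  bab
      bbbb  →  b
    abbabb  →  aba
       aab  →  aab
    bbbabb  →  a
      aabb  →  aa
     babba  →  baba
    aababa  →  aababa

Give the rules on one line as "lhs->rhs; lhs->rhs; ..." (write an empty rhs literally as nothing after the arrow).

  | bbbbab => bab
  | bbbb => b
  | abbabb => ababb => aba
  | aab

bb->; bba->ba; bbb->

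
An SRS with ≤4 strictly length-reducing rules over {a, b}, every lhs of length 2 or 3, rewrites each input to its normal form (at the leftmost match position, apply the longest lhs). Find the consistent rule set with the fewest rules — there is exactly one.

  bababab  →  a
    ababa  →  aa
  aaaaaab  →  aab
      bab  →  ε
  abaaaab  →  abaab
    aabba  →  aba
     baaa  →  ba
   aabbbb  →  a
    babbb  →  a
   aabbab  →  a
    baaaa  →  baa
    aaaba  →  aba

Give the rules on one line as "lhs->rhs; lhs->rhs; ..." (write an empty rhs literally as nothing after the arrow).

aaa->a; abb->b; bab->; bb->a

  | bababab => abab => a
  | ababa => aa
  | aaaaaab => aaaab => aab
  | bab => ε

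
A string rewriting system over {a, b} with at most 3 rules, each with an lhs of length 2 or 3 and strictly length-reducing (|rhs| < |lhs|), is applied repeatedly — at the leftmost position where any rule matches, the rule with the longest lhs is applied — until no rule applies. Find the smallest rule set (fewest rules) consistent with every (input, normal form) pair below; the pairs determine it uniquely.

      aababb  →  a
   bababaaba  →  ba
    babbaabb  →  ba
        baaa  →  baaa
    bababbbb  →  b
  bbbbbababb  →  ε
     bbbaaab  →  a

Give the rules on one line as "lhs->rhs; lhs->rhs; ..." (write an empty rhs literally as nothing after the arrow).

  | aababb => abb => ab => a
  | bababaaba => baabaaba => baaba => ba
  | babbaabb => babaabb => baaabb => bab => ba
  | baaa

aab->; ab->a; bbb->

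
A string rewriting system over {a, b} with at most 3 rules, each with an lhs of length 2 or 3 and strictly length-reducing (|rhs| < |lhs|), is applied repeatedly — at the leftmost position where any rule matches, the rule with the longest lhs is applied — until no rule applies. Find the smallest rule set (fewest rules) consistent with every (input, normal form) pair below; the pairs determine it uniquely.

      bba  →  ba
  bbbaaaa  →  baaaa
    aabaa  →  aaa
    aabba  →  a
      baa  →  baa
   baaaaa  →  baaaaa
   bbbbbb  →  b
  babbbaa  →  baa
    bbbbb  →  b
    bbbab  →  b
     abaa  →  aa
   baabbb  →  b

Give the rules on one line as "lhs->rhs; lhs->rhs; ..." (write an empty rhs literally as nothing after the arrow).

  | bba => ba
  | bbbaaaa => bbaaaa => baaaa
  | aabaa => aaa
  | aabba => aba => a

ab->; bb->b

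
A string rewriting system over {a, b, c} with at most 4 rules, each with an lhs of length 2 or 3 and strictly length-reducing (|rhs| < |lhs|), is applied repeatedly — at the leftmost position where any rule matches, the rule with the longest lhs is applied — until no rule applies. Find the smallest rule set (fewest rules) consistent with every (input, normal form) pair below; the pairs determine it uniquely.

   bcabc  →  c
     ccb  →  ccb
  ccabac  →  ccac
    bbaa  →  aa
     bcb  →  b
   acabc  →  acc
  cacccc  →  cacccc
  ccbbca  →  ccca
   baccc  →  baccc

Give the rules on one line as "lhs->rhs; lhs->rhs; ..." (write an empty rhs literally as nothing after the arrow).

ab->; bb->; bc->

  | bcabc => abc => c
  | ccb
  | ccabac => ccac
  | bbaa => aa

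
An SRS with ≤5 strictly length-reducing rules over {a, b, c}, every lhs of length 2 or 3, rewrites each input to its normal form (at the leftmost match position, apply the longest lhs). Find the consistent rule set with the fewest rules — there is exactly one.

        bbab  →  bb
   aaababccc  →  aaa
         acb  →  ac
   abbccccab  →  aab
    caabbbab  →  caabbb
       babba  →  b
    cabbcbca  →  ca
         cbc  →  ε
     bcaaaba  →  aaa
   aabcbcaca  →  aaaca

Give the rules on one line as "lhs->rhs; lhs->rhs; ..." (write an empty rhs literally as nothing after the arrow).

  | bbab => bb
  | aaababccc => aaabccc => aaacc => aaa
  | acb => ac
  | abbccccab => abcccab => accab => aab

ba->; bc->; cb->c; cc->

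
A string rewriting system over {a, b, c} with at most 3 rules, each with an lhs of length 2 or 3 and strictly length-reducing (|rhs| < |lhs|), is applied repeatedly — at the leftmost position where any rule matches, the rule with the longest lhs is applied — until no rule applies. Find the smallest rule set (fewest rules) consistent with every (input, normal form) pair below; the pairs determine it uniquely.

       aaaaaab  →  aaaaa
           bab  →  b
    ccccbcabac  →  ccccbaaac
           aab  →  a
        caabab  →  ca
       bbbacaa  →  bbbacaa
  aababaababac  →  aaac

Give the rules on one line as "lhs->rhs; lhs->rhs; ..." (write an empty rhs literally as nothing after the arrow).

ab->; cab->aa

  | aaaaaab => aaaaa
  | bab => b
  | ccccbcabac => ccccbaaac
  | aab => a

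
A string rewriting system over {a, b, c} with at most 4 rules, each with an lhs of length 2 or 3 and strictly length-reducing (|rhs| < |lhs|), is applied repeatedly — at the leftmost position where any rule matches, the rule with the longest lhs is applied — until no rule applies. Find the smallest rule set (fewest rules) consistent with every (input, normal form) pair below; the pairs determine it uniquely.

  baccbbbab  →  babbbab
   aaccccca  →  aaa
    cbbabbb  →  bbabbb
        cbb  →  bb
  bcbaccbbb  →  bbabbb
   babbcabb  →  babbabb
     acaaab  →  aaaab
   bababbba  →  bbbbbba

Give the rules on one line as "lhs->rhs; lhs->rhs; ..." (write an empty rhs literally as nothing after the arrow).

  | baccbbbab => bacbbbab => babbbab
  | aaccccca => aacccca => aaccca => aacca => aaca => aaa
  | cbbabbb => bbabbb
  | cbb => bb

aba->bb; ca->a; cb->b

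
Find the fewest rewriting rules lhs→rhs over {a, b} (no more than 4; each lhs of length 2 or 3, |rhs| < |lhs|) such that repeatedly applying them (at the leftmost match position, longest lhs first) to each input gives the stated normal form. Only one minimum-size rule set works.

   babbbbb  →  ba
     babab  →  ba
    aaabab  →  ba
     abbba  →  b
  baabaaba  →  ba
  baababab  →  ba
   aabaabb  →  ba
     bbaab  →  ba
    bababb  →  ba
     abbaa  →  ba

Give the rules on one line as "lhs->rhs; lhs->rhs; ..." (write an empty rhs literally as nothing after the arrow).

  | babbbbb => babbbb => babbb => babb => bab => ba
  | babab => baab => bbb => ba
  | aaabab => babab => baab => bbb => ba
  | abbba => abba => aba => aa => b

aa->b; ab->a; bbb->ba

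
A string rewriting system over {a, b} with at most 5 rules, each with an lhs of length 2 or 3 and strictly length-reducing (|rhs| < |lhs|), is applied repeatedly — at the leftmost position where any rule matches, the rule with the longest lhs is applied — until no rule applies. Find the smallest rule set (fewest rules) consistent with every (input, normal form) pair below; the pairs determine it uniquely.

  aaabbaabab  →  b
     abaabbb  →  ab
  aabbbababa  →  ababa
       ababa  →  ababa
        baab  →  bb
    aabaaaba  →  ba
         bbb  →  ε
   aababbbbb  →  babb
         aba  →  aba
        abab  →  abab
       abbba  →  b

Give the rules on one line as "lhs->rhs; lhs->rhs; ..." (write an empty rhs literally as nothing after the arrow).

  | aaabbaabab => babbaabab => baabab => bbab => b
  | abaabbb => abbbb => ab
  | aabbbababa => bbbababa => ababa
  | ababa

aa->b; aab->b; bba->; bbb->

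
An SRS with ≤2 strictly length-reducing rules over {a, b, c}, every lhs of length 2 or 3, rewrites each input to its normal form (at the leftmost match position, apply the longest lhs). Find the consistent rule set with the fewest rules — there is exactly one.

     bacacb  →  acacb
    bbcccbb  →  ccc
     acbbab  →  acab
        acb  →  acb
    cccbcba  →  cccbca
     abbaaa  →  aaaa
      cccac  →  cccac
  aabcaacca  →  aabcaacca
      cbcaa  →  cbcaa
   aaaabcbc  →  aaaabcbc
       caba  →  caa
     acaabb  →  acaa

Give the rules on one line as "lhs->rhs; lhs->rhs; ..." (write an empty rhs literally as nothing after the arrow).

ba->a; bb->

  | bacacb => acacb
  | bbcccbb => cccbb => ccc
  | acbbab => acab
  | acb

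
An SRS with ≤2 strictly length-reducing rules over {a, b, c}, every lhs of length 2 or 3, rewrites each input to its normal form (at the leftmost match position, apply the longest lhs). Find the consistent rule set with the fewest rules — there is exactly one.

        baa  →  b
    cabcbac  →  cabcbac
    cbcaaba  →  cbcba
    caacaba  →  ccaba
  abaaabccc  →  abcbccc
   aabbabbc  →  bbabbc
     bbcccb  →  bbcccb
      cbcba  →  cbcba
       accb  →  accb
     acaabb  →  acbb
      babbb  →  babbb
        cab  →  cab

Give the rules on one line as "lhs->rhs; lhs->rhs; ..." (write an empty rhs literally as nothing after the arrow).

aa->; aaa->c

  | baa => b
  | cabcbac
  | cbcaaba => cbcba
  | caacaba => ccaba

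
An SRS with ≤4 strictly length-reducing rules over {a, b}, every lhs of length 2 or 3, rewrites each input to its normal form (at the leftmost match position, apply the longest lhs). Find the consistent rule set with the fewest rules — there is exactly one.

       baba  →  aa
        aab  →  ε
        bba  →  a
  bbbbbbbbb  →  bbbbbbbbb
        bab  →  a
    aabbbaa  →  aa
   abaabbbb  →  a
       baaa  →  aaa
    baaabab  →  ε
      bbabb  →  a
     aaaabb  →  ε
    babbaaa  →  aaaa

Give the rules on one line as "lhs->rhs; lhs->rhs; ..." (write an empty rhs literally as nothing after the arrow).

aab->; ab->a; ba->a

  | baba => aba => aa
  | aab => ε
  | bba => ba => a
  | bbbbbbbbb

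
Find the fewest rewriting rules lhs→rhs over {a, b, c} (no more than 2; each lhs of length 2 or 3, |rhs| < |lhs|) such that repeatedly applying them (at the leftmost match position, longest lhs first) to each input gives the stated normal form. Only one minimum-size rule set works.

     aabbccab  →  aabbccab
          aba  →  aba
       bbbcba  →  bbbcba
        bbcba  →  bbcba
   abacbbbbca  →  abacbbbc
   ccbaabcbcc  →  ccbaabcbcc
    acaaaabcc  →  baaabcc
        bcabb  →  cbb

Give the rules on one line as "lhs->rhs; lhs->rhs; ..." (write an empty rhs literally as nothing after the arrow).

aca->b; bca->c

  | aabbccab
  | aba
  | bbbcba
  | bbcba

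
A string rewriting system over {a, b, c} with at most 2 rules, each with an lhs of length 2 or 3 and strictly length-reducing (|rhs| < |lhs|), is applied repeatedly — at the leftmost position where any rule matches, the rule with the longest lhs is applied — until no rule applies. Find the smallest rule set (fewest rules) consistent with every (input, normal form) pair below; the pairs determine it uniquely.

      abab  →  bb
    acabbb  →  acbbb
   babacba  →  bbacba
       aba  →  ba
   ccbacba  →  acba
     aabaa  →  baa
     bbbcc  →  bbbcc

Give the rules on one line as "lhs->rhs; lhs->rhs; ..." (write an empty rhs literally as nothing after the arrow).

  | abab => bab => bb
  | acabbb => acbbb
  | babacba => bbacba
  | aba => ba

ab->b; ccb->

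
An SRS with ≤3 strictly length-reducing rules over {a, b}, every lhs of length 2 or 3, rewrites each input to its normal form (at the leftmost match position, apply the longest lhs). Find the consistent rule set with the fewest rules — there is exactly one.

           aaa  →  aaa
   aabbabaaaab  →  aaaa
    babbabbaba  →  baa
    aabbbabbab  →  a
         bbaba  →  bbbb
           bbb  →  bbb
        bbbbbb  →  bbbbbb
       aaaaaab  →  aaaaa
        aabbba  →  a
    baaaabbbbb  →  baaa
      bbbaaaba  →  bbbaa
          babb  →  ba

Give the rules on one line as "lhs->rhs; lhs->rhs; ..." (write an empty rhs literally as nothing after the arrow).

  | aaa
  | aabbabaaaab => aaabaaaab => aabbaaab => aaaaab => aaaa
  | babbabbaba => baabbaba => baaaba => baabb => baa
  | aabbbabbab => aababbab => abbbbab => abbab => aab => a

ab->; aba->bb; abb->a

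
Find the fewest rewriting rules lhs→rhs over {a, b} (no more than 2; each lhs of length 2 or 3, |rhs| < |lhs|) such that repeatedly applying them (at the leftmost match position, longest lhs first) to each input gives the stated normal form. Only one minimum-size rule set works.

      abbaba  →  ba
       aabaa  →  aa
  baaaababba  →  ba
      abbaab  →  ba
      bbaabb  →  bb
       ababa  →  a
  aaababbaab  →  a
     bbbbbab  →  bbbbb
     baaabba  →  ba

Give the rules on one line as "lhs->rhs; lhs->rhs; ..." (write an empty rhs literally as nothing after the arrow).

  | abbaba => baba => ba
  | aabaa => aaa => aa
  | baaaababba => baaababba => baababba => baabba => baba => ba
  | abbaab => baab => ba

aaa->aa; ab->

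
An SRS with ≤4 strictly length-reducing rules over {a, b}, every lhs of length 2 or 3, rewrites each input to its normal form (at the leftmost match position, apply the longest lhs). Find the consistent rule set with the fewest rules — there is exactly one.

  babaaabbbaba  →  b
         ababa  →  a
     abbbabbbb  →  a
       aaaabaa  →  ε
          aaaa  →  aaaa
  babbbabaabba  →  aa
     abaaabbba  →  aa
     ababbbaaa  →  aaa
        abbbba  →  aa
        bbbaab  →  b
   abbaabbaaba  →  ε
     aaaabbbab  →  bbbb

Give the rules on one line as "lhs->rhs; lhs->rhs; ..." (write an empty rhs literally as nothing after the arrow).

  | babaaabbbaba => baaabbbaba => aabbbaba => bbbbaba => bbba => b
  | ababa => aba => a
  | abbbabbbb => ababbbb => abbbb => abb => a
  | aaaabaa => aabbaa => bbbaa => ba => ε

aab->bb; abb->a; ba->; bba->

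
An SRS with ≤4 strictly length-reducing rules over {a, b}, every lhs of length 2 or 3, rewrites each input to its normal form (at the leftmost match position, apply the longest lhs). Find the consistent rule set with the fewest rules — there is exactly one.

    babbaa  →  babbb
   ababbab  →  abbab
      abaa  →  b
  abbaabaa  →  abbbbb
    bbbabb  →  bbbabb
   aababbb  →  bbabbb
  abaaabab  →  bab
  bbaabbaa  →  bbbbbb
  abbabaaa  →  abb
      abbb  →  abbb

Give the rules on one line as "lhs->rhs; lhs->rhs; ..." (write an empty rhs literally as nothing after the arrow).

aa->b; aaa->; aba->a

  | babbaa => babbb
  | ababbab => abbab
  | abaa => aa => b
  | abbaabaa => abbbbaa => abbbbb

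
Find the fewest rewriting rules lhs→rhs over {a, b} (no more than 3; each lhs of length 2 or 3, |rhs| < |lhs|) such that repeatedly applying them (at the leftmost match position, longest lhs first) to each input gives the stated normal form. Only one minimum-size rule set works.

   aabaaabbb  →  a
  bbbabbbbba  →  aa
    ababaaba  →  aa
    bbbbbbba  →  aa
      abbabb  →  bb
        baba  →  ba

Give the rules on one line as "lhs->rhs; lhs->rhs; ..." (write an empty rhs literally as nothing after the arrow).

ab->; bbb->a

  | aabaaabbb => aaaabbb => aaabb => aab => a
  | bbbabbbbba => aabbbbba => abbbba => bbba => aa
  | ababaaba => abaaba => aaba => aa
  | bbbbbbba => abbbba => bbba => aa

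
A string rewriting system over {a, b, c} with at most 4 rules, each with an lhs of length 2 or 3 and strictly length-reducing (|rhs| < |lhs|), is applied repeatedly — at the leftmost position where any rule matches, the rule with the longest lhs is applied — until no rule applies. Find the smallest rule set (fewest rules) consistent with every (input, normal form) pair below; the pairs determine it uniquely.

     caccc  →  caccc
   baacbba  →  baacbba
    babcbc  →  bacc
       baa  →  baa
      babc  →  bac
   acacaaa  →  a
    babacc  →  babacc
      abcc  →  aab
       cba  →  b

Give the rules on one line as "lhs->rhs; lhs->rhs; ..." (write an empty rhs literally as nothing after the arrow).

bc->c; bcc->ab; caa->; cba->b

  | caccc
  | baacbba
  | babcbc => bacbc => bacc
  | baa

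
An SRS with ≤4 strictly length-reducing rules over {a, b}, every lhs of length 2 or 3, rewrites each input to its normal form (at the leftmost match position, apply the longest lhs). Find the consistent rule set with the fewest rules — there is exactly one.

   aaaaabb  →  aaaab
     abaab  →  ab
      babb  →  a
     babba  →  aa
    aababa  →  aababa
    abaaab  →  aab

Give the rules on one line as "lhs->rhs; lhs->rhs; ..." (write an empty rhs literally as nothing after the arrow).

abb->b; baa->; bb->a

  | aaaaabb => aaaab
  | abaab => ab
  | babb => bb => a
  | babba => bba => aa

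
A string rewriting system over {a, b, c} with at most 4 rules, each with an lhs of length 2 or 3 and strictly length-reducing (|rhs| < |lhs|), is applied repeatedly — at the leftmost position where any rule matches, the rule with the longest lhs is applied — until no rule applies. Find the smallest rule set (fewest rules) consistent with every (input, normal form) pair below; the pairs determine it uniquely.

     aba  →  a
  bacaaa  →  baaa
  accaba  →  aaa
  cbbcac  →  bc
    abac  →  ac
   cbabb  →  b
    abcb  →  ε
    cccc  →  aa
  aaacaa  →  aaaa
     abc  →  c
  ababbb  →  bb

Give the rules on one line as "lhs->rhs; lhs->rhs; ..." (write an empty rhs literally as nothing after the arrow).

ab->; ca->; cb->; cc->a

  | aba => a
  | bacaaa => baaa
  | accaba => aaaba => aaa
  | cbbcac => bcac => bc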